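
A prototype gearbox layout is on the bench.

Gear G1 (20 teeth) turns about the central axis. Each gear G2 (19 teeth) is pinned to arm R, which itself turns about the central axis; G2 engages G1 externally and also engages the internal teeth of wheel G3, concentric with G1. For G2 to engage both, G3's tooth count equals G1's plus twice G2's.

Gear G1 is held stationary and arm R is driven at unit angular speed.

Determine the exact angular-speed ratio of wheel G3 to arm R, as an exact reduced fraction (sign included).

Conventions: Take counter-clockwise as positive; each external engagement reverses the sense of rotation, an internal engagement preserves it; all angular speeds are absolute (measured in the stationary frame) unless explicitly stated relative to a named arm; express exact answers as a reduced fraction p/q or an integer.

topology: planetary set — G1 20T / G2 19T / G3 58T, arm = carrier (Willis)
ring teeth: 20 + 2·19 = 58
20(ω_sun−ω_arm) = −58(ω_ring−ω_arm),  ω_sun = 0, ω_arm = 1
ω_ring = 1 − (20/58)(0−1) = 39/29
ω_out/ω_in = 39/29

39/29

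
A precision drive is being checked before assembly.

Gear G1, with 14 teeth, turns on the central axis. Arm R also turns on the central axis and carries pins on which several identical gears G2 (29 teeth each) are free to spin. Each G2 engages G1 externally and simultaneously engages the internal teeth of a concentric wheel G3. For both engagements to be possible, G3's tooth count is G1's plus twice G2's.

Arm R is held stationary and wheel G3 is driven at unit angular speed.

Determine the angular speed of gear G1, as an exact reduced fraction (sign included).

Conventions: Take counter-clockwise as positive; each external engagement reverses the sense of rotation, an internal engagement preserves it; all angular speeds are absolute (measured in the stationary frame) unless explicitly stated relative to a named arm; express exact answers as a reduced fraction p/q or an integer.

-36/7

class = planetary set [G3 = 14+2·29 = 72; Willis about the carrier]
ring teeth: 14 + 2·29 = 72
14(ω_sun−ω_arm) = −72(ω_ring−ω_arm),  ω_arm = 0, ω_ring = 1
ω_sun = 0 − (72/14)(1−0) = -36/7
exact speed ratio = -36/7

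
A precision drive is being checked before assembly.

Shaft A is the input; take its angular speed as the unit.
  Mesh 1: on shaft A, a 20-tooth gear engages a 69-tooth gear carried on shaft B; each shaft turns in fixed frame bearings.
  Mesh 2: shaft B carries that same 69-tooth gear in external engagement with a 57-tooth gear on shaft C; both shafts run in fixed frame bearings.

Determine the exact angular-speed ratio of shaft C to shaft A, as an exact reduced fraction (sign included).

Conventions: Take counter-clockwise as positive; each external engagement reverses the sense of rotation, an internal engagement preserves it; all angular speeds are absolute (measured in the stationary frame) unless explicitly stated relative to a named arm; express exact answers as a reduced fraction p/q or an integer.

20/57

class = fixed-axis compound train [2 meshes; 2 ratios multiply, 2 sense flips]
mesh 1 [20T→69T]: running ratio 20/69, sense −
mesh 2 [69T→57T]: running ratio 20/57, sense +
ω_out/ω_in = 20/57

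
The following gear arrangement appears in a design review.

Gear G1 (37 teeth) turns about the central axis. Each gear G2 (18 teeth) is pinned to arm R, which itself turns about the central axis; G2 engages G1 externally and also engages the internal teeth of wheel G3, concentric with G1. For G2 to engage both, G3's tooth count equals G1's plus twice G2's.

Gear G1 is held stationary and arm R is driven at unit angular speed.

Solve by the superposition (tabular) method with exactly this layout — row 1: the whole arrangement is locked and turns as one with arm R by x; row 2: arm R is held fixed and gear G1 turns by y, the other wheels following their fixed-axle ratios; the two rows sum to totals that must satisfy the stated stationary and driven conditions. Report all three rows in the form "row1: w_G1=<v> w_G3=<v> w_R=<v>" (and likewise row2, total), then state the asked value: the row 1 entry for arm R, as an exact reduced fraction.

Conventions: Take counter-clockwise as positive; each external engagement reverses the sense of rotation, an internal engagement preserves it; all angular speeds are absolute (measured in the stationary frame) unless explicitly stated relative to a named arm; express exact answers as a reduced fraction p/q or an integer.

recognized (axles ride arm R): planetary set, 37/18/73 teeth
row 1: whole set turns with the arm by x
row 2 (arm held, sun turns y): ω_ring = −(37/73)·y, ω_arm = 0
boundary: total ω_sun = x + y = 0 and total ω_arm = x = 1  ⇒  y = -1, x = 1
row 2 ring = −(37/73)·(-1) = 37/73
totals (row 1 + row 2): sun 1 + (-1) = 0, ring 1 + 37/73 = 110/73, arm 1 + 0 = 1
asked cell (row1, arm) = 1

row1: w_G1=1 w_G3=1 w_R=1
row2: w_G1=-1 w_G3=37/73 w_R=0
total: w_G1=0 w_G3=110/73 w_R=1
asked value: 1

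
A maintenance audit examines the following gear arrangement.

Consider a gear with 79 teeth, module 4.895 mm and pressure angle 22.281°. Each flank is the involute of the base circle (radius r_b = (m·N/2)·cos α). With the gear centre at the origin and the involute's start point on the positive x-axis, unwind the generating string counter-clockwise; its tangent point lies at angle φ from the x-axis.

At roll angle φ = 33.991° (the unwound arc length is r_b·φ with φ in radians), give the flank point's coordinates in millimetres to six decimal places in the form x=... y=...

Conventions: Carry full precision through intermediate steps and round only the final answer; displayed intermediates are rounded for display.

x=207.684192 y=12.019571

recognized (one wheel, involute flank): single-mesh tooth geometry, m = 4.895, N = 79
pitch radius r_p = m·N/2 = 4.895·79/2 = 193.352500
base radius r_b = r_p·cos α = 193.352500·cos 22.281° = 178.915932
roll angle φ = 33.991° = 0.59325487 rad
x = r_b·(cos φ + φ·sin φ) = 207.684192
y = r_b·(sin φ − φ·cos φ) = 12.019571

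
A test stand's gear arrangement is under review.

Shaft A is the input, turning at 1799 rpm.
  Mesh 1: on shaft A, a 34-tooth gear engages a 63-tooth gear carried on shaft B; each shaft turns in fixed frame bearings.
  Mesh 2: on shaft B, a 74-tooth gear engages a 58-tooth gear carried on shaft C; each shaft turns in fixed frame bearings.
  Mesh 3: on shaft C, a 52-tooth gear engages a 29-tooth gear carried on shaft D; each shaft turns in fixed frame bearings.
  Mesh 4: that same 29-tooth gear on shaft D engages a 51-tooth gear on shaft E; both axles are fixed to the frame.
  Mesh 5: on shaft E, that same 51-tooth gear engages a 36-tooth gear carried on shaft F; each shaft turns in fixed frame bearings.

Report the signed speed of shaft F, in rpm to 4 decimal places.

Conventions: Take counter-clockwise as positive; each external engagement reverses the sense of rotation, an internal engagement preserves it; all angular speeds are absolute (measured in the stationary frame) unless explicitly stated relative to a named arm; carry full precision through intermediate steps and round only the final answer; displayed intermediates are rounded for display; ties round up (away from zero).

recognized (6 fixed axles, 5 meshes): fixed-axis compound train
mesh 1 [34T→63T]: ω = 1799.0000×34/63 = 970.8889 rpm, sense flips to −
mesh 2 [74T→58T]: ω = 970.8889×74/58 = 1238.7203 rpm, sense flips to +
mesh 3 [52T→29T]: ω = 1238.7203×52/29 = 2221.1537 rpm, sense flips to −
mesh 4 [29T→51T]: ω = 2221.1537×29/51 = 1263.0089 rpm, sense flips to +
mesh 5 [51T→36T]: ω = 1263.0089×51/36 = 1789.2627 rpm, sense flips to −
signed output speed = -1789.2627 rpm

-1789.2627 rpm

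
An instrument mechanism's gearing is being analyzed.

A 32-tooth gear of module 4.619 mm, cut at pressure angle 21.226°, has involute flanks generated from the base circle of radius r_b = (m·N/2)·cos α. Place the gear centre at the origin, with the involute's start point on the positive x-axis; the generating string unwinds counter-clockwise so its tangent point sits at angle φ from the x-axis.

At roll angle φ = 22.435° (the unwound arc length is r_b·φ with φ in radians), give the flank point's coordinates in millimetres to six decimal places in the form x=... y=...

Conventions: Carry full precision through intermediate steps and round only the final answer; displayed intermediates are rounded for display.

single-mesh involute tooth geometry (32T wheel at module 4.619)
pitch radius r_p = m·N/2 = 4.619·32/2 = 73.904000
base radius r_b = r_p·cos α = 73.904000·cos 21.226° = 68.890323
roll angle φ = 22.435° = 0.39156462 rad
x = r_b·(cos φ + φ·sin φ) = 73.970838
y = r_b·(sin φ − φ·cos φ) = 1.357607

x=73.970838 y=1.357607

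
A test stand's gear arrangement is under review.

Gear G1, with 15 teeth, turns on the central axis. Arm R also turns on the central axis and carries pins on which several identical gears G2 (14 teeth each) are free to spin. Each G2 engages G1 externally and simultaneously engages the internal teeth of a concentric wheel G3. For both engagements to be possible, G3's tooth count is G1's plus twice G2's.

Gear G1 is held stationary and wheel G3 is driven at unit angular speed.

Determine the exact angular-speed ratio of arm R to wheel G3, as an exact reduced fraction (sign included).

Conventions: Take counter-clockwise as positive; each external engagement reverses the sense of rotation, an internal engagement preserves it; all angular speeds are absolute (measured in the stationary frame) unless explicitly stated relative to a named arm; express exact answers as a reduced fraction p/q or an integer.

topology: planetary set — G1 15T / G2 14T / G3 43T, arm = carrier (Willis)
ring teeth: 15 + 2·14 = 43
15(ω_sun−ω_arm) = −43(ω_ring−ω_arm),  ω_sun = 0, ω_ring = 1
15(0−ω_arm) = −43(1−ω_arm)  ⇒  58·ω_arm = 43  ⇒  ω_arm = 43/58
ω_out/ω_in = 43/58

43/58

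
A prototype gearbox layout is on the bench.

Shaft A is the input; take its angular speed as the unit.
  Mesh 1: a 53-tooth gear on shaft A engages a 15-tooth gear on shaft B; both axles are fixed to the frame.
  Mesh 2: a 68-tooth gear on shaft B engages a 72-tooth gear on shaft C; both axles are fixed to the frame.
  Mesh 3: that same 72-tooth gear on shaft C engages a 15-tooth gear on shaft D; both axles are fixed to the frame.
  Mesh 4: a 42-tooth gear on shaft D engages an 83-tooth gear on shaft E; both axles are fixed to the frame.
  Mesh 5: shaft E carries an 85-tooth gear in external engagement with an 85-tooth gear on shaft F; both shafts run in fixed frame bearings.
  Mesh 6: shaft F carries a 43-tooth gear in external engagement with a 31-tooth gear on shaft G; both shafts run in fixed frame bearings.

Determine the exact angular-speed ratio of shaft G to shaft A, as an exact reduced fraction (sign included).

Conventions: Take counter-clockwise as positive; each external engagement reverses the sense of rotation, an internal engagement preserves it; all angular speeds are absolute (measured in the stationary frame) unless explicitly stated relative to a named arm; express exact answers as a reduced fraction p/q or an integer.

2169608/192975

class = fixed-axis compound train [6 meshes; 6 ratios multiply, 6 sense flips]
mesh 1 [53T→15T]: running ratio 53/15, sense −
mesh 2 [68T→72T]: running ratio 901/270, sense +
mesh 3 [72T→15T]: running ratio 3604/225, sense −
mesh 4 [42T→83T]: running ratio 50456/6225, sense +
mesh 5 [85T→85T]: running ratio 50456/6225, sense −
mesh 6 [43T→31T]: running ratio 2169608/192975, sense +
ω_out/ω_in = 2169608/192975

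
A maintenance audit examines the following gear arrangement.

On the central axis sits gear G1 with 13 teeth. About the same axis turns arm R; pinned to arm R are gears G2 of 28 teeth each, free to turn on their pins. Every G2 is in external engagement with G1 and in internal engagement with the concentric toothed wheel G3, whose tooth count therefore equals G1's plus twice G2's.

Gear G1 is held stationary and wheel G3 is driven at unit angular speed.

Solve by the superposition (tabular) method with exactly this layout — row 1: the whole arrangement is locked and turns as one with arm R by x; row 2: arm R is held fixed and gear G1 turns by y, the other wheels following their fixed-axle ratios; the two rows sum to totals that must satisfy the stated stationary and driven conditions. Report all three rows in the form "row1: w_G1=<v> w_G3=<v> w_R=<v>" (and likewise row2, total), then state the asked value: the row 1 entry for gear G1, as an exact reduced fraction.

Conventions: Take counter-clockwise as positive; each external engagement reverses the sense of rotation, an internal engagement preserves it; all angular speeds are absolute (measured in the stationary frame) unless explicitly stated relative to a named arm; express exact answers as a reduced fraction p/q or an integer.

row1: w_G1=69/82 w_G3=69/82 w_R=69/82
row2: w_G1=-69/82 w_G3=13/82 w_R=0
total: w_G1=0 w_G3=1 w_R=69/82
asked value: 69/82

planetary set (13T centre, 28T on arm, 69T internal) — Willis relation
row 1: whole set turns with the arm by x
row 2 (arm held, sun turns y): ω_ring = −(13/69)·y, ω_arm = 0
boundary: total ω_sun = x + y = 0 and total ω_ring = x − (13/69)·y = 1  ⇒  y = -69/82, x = 69/82
row 2 ring = −(13/69)·(-69/82) = 13/82
totals (row 1 + row 2): sun 69/82 + (-69/82) = 0, ring 69/82 + 13/82 = 1, arm 69/82 + 0 = 69/82
asked cell (row1, sun) = 69/82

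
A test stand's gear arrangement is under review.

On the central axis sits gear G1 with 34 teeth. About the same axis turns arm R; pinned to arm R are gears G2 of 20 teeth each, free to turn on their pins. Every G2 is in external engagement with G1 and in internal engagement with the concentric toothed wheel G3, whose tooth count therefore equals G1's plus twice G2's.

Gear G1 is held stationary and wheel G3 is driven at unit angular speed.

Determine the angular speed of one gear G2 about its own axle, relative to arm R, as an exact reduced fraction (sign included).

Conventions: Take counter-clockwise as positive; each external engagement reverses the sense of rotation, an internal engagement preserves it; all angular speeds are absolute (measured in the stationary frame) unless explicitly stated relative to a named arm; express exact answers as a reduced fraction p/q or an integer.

629/540

topology: planetary set — G1 34T / G2 20T / G3 74T, arm = carrier (Willis)
ring teeth: 34 + 2·20 = 74
34(ω_sun−ω_arm) = −74(ω_ring−ω_arm),  ω_sun = 0, ω_ring = 1
34(0−ω_arm) = −74(1−ω_arm)  ⇒  108·ω_arm = 74  ⇒  ω_arm = 37/54
sun–planet mesh: 34·(0−37/54) = −20·(ω_p−ω_arm)  ⇒  ω_p−ω_arm = 629/540
exact speed ratio = 629/540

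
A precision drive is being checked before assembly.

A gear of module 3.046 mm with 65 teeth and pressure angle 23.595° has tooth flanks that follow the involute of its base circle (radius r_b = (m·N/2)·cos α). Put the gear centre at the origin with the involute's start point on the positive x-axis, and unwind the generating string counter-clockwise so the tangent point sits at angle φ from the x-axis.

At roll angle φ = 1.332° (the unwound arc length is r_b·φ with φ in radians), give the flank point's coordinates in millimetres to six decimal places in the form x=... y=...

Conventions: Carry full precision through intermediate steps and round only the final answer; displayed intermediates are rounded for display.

recognized (one wheel, involute flank): single-mesh tooth geometry, m = 3.046, N = 65
pitch radius r_p = m·N/2 = 3.046·65/2 = 98.995000
base radius r_b = r_p·cos α = 98.995000·cos 23.595° = 90.718787
roll angle φ = 1.332° = 0.02324779 rad
x = r_b·(cos φ + φ·sin φ) = 90.743298
y = r_b·(sin φ − φ·cos φ) = 0.000380

x=90.743298 y=0.000380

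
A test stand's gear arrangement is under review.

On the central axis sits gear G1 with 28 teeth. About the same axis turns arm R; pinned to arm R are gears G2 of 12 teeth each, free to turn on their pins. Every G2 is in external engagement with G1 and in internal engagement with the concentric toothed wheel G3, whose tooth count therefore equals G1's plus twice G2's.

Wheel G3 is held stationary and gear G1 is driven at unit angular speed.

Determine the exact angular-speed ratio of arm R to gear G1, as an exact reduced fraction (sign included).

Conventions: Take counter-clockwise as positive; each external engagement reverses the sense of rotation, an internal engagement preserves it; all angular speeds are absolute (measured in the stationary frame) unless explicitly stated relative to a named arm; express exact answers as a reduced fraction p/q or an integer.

7/20

topology: planetary set — G1 28T / G2 12T / G3 52T, arm = carrier (Willis)
ring teeth: 28 + 2·12 = 52
28(ω_sun−ω_arm) = −52(ω_ring−ω_arm),  ω_ring = 0, ω_sun = 1
28(1−ω_arm) = −52(0−ω_arm)  ⇒  80·ω_arm = 28  ⇒  ω_arm = 7/20
ω_out/ω_in = 7/20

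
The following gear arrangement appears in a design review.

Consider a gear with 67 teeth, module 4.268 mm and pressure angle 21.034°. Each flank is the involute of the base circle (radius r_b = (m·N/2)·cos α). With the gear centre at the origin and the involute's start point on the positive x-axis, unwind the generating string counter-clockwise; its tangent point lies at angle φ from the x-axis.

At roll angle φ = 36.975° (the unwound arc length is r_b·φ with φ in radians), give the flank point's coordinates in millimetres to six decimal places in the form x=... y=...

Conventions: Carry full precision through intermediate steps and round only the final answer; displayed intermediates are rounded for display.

topology: single-mesh involute geometry — m = 4.268, N = 67
pitch radius r_p = m·N/2 = 4.268·67/2 = 142.978000
base radius r_b = r_p·cos α = 142.978000·cos 21.034° = 133.451033
roll angle φ = 36.975° = 0.64533549 rad
x = r_b·(cos φ + φ·sin φ) = 158.412475
y = r_b·(sin φ − φ·cos φ) = 11.464678

x=158.412475 y=11.464678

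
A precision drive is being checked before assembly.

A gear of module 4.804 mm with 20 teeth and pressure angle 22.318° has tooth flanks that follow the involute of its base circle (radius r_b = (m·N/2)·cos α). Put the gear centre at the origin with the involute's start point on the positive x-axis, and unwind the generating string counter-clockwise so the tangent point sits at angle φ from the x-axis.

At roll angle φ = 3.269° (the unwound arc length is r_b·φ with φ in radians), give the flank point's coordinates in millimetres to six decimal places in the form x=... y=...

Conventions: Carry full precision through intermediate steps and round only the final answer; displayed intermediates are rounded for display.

x=44.513621 y=0.002750

single-mesh involute tooth geometry (20T wheel at module 4.804)
pitch radius r_p = m·N/2 = 4.804·20/2 = 48.040000
base radius r_b = r_p·cos α = 48.040000·cos 22.318° = 44.441346
roll angle φ = 3.269° = 0.05705481 rad
x = r_b·(cos φ + φ·sin φ) = 44.513621
y = r_b·(sin φ − φ·cos φ) = 0.002750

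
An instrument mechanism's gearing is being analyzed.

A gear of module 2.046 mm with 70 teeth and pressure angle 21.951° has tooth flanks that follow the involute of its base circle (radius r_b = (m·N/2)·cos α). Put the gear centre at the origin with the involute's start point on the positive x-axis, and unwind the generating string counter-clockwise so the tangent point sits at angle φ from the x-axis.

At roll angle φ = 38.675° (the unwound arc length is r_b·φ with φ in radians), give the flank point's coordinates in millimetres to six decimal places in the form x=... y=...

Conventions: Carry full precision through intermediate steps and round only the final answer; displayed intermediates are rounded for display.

x=79.869363 y=6.503884

class = single-mesh tooth geometry [base-circle involute, m = 2.046, 70T]
pitch radius r_p = m·N/2 = 2.046·70/2 = 71.610000
base radius r_b = r_p·cos α = 71.610000·cos 21.951° = 66.418553
roll angle φ = 38.675° = 0.67500609 rad
x = r_b·(cos φ + φ·sin φ) = 79.869363
y = r_b·(sin φ − φ·cos φ) = 6.503884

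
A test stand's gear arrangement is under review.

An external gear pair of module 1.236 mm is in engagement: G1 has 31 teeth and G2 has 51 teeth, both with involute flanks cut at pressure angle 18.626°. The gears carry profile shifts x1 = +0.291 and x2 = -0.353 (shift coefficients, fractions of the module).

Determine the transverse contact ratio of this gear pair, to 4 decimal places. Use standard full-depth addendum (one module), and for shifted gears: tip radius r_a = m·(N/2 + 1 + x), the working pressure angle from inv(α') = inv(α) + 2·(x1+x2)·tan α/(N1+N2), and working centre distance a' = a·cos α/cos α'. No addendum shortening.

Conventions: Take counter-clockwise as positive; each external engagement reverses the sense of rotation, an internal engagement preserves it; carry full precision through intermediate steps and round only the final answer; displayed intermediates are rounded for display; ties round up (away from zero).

1.7552

recognized (one external pair, fixed centres): single-mesh tooth geometry, m = 1.236, N1 = 31, N2 = 51
base radii: r_b1 = 18.154572, r_b2 = 29.867200
tip radii: r_a1 = 20.753676, r_a2 = 32.317692
inv(α') = inv(18.626°) + 2·(+0.291-0.353)·tan α/(31+51) = 0.01144774  ⇒  α' = 18.36503°
a' = a·cos α / cos α' = 50.6760·cos 18.626°/cos 18.36503° = 50.598848
action lengths: √(r_a1²−r_b1²) = 10.056171, √(r_a2²−r_b2²) = 12.344375
base pitch p_b = π·m·cos α = 3.679630
CR = (10.056171 + 12.344375 − 50.598848·sin 18.36503°)/3.679630 = 1.755170
contact ratio ≈ 1.7552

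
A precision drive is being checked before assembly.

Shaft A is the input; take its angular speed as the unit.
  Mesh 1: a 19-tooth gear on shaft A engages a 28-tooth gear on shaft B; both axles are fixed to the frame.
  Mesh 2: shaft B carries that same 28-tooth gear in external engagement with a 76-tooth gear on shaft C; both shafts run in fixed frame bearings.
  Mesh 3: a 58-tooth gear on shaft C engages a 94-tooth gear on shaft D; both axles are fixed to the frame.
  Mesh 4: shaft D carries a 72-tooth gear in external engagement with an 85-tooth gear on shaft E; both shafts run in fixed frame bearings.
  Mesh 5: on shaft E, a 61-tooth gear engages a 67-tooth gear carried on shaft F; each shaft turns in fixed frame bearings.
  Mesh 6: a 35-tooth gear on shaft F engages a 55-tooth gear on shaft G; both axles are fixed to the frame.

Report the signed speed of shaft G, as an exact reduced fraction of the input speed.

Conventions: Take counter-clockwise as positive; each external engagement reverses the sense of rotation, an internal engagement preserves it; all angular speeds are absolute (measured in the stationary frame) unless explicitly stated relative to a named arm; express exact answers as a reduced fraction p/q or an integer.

6-mesh fixed-axis compound train (all bearings frame-fixed)
mesh 1 [19T→28T]: |ω|/ω_in = 1×19/28 = 19/28, sense flips to −
mesh 2 [28T→76T]: |ω|/ω_in = (19/28)×28/76 = 1/4, sense flips to +
mesh 3 [58T→94T]: |ω|/ω_in = (1/4)×58/94 = 29/188, sense flips to −
mesh 4 [72T→85T]: |ω|/ω_in = (29/188)×72/85 = 522/3995, sense flips to +
mesh 5 [61T→67T]: |ω|/ω_in = (522/3995)×61/67 = 31842/267665, sense flips to −
mesh 6 [35T→55T]: |ω|/ω_in = (31842/267665)×35/55 = 222894/2944315, sense flips to +
signed output speed (× input speed) = 222894/2944315

222894/2944315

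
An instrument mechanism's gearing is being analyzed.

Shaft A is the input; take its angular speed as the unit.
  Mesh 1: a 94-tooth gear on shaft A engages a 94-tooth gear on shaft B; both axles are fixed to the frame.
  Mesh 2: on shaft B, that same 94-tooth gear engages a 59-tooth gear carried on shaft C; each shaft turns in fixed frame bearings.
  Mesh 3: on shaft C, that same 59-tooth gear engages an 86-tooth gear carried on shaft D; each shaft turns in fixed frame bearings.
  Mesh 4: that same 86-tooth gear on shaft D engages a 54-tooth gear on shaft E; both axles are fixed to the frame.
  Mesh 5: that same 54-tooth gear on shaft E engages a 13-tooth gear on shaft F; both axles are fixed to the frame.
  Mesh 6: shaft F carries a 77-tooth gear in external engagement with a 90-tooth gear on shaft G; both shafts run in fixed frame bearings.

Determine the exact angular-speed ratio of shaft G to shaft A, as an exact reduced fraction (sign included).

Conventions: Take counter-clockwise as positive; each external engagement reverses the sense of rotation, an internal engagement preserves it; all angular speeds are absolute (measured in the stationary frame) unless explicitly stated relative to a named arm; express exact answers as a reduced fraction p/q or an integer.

class = fixed-axis compound train [6 meshes; 6 ratios multiply, 6 sense flips]
mesh 1 [94T→94T]: running ratio 1, sense −
mesh 2 [94T→59T]: running ratio 94/59, sense +
mesh 3 [59T→86T]: running ratio 47/43, sense −
mesh 4 [86T→54T]: running ratio 47/27, sense +
mesh 5 [54T→13T]: running ratio 94/13, sense −
mesh 6 [77T→90T]: running ratio 3619/585, sense +
ω_out/ω_in = 3619/585

3619/585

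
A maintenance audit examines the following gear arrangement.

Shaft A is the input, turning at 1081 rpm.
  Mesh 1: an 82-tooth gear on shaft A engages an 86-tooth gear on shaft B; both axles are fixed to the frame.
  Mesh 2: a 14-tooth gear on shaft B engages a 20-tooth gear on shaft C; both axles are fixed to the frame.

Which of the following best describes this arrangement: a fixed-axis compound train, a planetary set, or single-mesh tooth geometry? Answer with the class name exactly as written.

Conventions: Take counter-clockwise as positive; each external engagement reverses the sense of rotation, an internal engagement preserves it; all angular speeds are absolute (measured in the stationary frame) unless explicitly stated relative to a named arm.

class = fixed-axis compound train [2 meshes; 2 ratios multiply, 2 sense flips]
classification: fixed-axis compound train

fixed-axis compound train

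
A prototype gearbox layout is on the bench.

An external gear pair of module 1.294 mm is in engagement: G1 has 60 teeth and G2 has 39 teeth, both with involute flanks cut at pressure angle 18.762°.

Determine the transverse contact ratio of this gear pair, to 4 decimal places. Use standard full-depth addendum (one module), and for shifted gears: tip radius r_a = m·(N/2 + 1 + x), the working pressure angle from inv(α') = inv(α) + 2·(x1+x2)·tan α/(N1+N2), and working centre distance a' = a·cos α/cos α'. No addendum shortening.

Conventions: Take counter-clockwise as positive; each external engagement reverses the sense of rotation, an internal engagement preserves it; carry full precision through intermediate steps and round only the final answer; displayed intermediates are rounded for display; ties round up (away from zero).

single-mesh involute tooth geometry (60T engaging 39T at module 1.294)
base radii: r_b1 = 36.757213, r_b2 = 23.892189
tip radii: r_a1 = 40.114000, r_a2 = 26.527000
no profile shift: α' = α, a' = a
action lengths: √(r_a1²−r_b1²) = 16.063632, √(r_a2²−r_b2²) = 11.525843
base pitch p_b = π·m·cos α = 3.849206
CR = (16.063632 + 11.525843 − 64.053000·sin 18.76200°)/3.849206 = 1.815338
contact ratio ≈ 1.8153

1.8153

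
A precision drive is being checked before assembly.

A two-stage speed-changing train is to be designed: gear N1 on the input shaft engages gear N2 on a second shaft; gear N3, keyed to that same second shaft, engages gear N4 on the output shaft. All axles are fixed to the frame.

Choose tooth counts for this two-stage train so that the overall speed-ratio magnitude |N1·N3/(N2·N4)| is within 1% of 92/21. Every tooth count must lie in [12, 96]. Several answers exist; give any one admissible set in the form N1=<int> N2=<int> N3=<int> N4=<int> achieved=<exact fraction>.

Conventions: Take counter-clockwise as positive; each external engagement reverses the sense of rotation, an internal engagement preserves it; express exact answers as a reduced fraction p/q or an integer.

N1=16 N2=12 N3=46 N4=14 achieved=92/21

topology: fixed-axis compound train — 2 stages, target 92/21
target = 92/21 in lowest terms: an exact hit needs N1·N3 = k·92 and N2·N4 = k·21 for one integer k, every count in [12, 96]; additionally prefer no 1:1 stage (N1 ≠ N2, N3 ≠ N4)
k = 1…7: no 1:1-free in-range split of k·92 and k·21 into factor pairs; take k = 8
k = 8: N1·N3 = 736 = 16·46, N2·N4 = 168 = 12·14
achieved = 16·46/(12·14) = 92/21; |achieved − target| = 0 ≤ 23/525 ✓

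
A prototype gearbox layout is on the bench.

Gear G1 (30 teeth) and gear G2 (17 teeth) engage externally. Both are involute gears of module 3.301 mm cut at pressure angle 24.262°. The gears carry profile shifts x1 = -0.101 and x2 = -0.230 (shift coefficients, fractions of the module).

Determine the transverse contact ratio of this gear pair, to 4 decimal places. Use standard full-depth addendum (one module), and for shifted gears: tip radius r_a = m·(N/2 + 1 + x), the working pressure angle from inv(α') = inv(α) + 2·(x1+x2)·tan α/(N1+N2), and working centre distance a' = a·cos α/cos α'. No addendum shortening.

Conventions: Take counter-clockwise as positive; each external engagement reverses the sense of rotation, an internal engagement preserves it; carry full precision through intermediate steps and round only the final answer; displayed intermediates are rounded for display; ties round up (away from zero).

single-mesh involute tooth geometry (30T engaging 17T at module 3.301)
base radii: r_b1 = 45.141637, r_b2 = 25.580261
tip radii: r_a1 = 52.482599, r_a2 = 30.600270
inv(α') = inv(24.262°) + 2·(-0.101-0.230)·tan α/(30+17) = 0.02091891  ⇒  α' = 22.29913°
a' = a·cos α / cos α' = 77.5735·cos 24.262°/cos 22.29913° = 76.438299
action lengths: √(r_a1²−r_b1²) = 26.770427, √(r_a2²−r_b2²) = 16.793653
base pitch p_b = π·m·cos α = 9.454442
CR = (26.770427 + 16.793653 − 76.438299·sin 22.29913°)/9.454442 = 1.540035
contact ratio ≈ 1.5400

1.5400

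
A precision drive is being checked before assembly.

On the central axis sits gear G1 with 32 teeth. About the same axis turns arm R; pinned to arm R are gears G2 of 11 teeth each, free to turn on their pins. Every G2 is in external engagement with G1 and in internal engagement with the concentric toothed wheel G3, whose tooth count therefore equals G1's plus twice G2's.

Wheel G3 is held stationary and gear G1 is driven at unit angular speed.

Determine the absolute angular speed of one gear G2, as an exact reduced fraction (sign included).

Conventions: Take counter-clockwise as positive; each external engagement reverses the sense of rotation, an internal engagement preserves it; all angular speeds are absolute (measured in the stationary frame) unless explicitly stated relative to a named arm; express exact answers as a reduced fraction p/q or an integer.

-16/11

recognized (axles ride arm R): planetary set, 32/11/54 teeth
ring teeth: 32 + 2·11 = 54
32(ω_sun−ω_arm) = −54(ω_ring−ω_arm),  ω_ring = 0, ω_sun = 1
32(1−ω_arm) = −54(0−ω_arm)  ⇒  86·ω_arm = 32  ⇒  ω_arm = 16/43
sun–planet mesh: 32·(1−16/43) = −11·(ω_p−ω_arm)  ⇒  ω_p−ω_arm = -864/473
ω_p = 16/43 − 864/473 = -16/11
exact speed ratio = -16/11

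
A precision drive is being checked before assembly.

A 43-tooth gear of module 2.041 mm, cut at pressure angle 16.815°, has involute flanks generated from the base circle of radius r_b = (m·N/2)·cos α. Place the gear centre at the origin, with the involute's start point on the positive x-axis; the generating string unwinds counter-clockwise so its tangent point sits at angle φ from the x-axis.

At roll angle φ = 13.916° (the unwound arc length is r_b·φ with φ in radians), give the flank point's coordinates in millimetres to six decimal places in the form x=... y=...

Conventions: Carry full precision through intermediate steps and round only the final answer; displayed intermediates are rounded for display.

x=43.226043 y=0.199432

single-mesh involute tooth geometry (43T wheel at module 2.041)
pitch radius r_p = m·N/2 = 2.041·43/2 = 43.881500
base radius r_b = r_p·cos α = 43.881500·cos 16.815° = 42.005294
roll angle φ = 13.916° = 0.24288002 rad
x = r_b·(cos φ + φ·sin φ) = 43.226043
y = r_b·(sin φ − φ·cos φ) = 0.199432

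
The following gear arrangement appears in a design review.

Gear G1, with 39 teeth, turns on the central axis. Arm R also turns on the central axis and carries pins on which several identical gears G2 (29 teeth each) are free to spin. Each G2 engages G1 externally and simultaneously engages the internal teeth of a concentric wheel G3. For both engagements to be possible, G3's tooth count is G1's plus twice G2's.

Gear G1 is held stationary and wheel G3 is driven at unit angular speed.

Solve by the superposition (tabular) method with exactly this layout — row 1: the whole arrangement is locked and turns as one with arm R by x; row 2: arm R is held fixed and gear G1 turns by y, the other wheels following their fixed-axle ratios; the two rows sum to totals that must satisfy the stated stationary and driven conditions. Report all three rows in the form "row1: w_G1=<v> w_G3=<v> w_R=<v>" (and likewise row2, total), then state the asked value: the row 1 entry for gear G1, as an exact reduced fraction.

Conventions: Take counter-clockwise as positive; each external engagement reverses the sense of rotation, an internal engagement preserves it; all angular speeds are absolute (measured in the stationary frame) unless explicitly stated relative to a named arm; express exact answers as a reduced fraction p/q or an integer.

row1: w_G1=97/136 w_G3=97/136 w_R=97/136
row2: w_G1=-97/136 w_G3=39/136 w_R=0
total: w_G1=0 w_G3=1 w_R=97/136
asked value: 97/136

topology: planetary set — G1 39T / G2 29T / G3 97T, arm = carrier (Willis)
row 1 — lock + rotate with arm: ω_sun = ω_ring = ω_arm = x
superposition row 2 [arm held]: sun y, ring −(39/97)·y, arm 0
boundary: total ω_sun = x + y = 0 and total ω_ring = x − (39/97)·y = 1  ⇒  y = -97/136, x = 97/136
row 2 ring = −(39/97)·(-97/136) = 39/136
totals (row 1 + row 2): sun 97/136 + (-97/136) = 0, ring 97/136 + 39/136 = 1, arm 97/136 + 0 = 97/136
asked cell (row1, sun) = 97/136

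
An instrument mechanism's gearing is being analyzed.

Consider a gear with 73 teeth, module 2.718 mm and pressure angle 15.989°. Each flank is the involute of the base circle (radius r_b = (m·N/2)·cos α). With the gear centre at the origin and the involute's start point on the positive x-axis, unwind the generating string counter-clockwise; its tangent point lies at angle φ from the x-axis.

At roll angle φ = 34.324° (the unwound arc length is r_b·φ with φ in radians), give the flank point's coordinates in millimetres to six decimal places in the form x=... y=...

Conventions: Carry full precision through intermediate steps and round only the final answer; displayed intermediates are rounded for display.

x=110.977173 y=6.592431

recognized (one wheel, involute flank): single-mesh tooth geometry, m = 2.718, N = 73
pitch radius r_p = m·N/2 = 2.718·73/2 = 99.207000
base radius r_b = r_p·cos α = 99.207000·cos 15.989° = 95.369137
roll angle φ = 34.324° = 0.59906681 rad
x = r_b·(cos φ + φ·sin φ) = 110.977173
y = r_b·(sin φ − φ·cos φ) = 6.592431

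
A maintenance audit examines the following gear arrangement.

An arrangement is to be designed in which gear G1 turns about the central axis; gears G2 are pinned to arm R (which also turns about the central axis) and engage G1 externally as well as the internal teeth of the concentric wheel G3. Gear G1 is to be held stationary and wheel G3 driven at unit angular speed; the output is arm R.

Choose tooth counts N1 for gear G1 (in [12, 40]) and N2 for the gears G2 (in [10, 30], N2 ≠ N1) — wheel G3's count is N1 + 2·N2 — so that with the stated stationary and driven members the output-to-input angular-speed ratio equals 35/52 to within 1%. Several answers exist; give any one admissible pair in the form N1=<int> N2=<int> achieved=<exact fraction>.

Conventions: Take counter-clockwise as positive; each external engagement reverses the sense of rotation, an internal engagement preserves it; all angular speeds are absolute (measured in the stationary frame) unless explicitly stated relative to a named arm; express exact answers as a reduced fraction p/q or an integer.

design class (target 35/52): planetary set
Willis with ω_sun = 0: ω_arm/ω_ring = N3/(N1+N3); set equal to 35/52  ⇒  N3/N1 = (35/52)/(1 − 35/52) = 35/17
N3 = N1 + 2·N2  ⇒  N2/N1 = (N3/N1 − 1)/2 = (35/17 − 1)/2 = 9/17
smallest multiple with N1 ≥ 12 and N2 ≥ 10: k = 2  ⇒  N1 = 2·17 = 34, N2 = 2·9 = 18 (N1 ≤ 40, N2 ≤ 30, N2 ≠ N1 ✓), N3 = 34 + 2·18 = 70
check: N3/(N1+N3) with N1 = 34, N3 = 70 gives 35/52; |achieved − target| = 0 ≤ 7/1040 ✓

N1=34 N2=18 achieved=35/52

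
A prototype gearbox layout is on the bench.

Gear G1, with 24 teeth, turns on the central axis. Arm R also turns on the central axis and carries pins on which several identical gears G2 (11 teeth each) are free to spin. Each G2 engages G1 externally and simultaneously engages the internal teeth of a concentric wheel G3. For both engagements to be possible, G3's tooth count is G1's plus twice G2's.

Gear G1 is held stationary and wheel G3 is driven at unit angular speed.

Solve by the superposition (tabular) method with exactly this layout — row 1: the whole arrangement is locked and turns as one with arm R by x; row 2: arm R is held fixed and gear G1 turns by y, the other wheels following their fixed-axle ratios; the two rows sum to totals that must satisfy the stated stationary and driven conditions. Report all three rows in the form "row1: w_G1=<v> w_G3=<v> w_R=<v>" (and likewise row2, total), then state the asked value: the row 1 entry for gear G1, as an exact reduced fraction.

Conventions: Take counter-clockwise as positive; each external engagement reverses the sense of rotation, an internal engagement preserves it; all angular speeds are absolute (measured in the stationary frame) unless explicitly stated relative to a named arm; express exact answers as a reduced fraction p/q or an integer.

row1: w_G1=23/35 w_G3=23/35 w_R=23/35
row2: w_G1=-23/35 w_G3=12/35 w_R=0
total: w_G1=0 w_G3=1 w_R=23/35
asked value: 23/35

class = planetary set [G3 = 24+2·11 = 46; Willis about the carrier]
row 1 (train locked, turned with arm): all members turn x
row 2 — arm fixed, fixed-axis ratios: sun y, ring −(24/46)·y, arm 0
boundary: total ω_sun = x + y = 0 and total ω_ring = x − (24/46)·y = 1  ⇒  y = -23/35, x = 23/35
row 2 ring = −(24/46)·(-23/35) = 12/35
totals (row 1 + row 2): sun 23/35 + (-23/35) = 0, ring 23/35 + 12/35 = 1, arm 23/35 + 0 = 23/35
asked cell (row1, sun) = 23/35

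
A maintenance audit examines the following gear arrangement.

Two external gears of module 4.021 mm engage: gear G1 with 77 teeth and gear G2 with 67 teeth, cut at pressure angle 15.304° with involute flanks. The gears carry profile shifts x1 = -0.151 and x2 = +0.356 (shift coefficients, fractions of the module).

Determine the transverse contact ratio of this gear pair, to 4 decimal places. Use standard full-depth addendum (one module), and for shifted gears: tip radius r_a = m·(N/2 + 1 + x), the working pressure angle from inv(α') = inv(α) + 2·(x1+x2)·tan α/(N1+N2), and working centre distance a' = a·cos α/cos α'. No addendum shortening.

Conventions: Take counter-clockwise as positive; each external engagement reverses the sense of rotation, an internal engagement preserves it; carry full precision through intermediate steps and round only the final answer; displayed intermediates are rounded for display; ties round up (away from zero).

recognized (one external pair, fixed centres): single-mesh tooth geometry, m = 4.021, N1 = 77, N2 = 67
base radii: r_b1 = 149.318835, r_b2 = 129.926778
tip radii: r_a1 = 158.222329, r_a2 = 140.155976
inv(α') = inv(15.304°) + 2·(-0.151+0.356)·tan α/(77+67) = 0.00731802  ⇒  α' = 15.87728°
a' = a·cos α / cos α' = 289.5120·cos 15.304°/cos 15.87728° = 290.321419
action lengths: √(r_a1²−r_b1²) = 52.327726, √(r_a2²−r_b2²) = 52.561677
base pitch p_b = π·m·cos α = 12.184388
CR = (52.327726 + 52.561677 − 290.321419·sin 15.87728°)/12.184388 = 2.089878
contact ratio ≈ 2.0899

2.0899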